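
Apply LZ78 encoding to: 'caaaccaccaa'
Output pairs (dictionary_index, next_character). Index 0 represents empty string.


LZ78 encoding steps:
Dictionary: {0: ''}
Step 1: w='' (idx 0), next='c' -> output (0, 'c'), add 'c' as idx 1
Step 2: w='' (idx 0), next='a' -> output (0, 'a'), add 'a' as idx 2
Step 3: w='a' (idx 2), next='a' -> output (2, 'a'), add 'aa' as idx 3
Step 4: w='c' (idx 1), next='c' -> output (1, 'c'), add 'cc' as idx 4
Step 5: w='a' (idx 2), next='c' -> output (2, 'c'), add 'ac' as idx 5
Step 6: w='c' (idx 1), next='a' -> output (1, 'a'), add 'ca' as idx 6
Step 7: w='a' (idx 2), end of input -> output (2, '')


Encoded: [(0, 'c'), (0, 'a'), (2, 'a'), (1, 'c'), (2, 'c'), (1, 'a'), (2, '')]


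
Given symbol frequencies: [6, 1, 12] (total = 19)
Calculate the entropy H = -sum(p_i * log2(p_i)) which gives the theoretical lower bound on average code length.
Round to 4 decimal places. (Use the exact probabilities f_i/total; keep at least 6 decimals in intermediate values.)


Per-symbol terms -p_i * log2(p_i) with p_i = f_i/19:
  p = 6/19 = 0.315789: log2(p) = -1.662965, -p*log2(p) = 0.525147
  p = 1/19 = 0.052632: log2(p) = -4.247928, -p*log2(p) = 0.223575
  p = 12/19 = 0.631579: log2(p) = -0.662965, -p*log2(p) = 0.418715
H = 0.525147 + 0.223575 + 0.418715 = 1.167437

H = 1.1674 bits/symbol


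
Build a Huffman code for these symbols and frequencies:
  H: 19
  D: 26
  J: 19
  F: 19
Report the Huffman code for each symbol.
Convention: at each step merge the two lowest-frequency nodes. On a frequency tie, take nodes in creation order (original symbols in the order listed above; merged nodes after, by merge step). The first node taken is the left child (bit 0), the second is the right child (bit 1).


Huffman tree construction:
Step 1: Merge H(19) + J(19) = 38
Step 2: Merge F(19) + D(26) = 45
Step 3: Merge (H+J)(38) + (F+D)(45) = 83
Read each symbol's code off the tree from the root (left child = 0, right child = 1).

Codes:
  H: 00 (length 2)
  D: 11 (length 2)
  J: 01 (length 2)
  F: 10 (length 2)
Average code length: 166/83 = 2.0000 bits/symbol


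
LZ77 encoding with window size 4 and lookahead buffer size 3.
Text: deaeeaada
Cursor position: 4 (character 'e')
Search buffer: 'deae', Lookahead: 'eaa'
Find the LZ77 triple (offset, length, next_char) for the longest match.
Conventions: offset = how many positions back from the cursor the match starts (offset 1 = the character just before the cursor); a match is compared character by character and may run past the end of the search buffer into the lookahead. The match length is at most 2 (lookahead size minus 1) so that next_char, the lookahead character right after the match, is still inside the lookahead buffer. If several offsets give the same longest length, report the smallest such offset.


Try each offset into the search buffer:
  offset=1 (pos 3, char 'e'): match length 1
  offset=2 (pos 2, char 'a'): match length 0
  offset=3 (pos 1, char 'e'): match length 2
  offset=4 (pos 0, char 'd'): match length 0
Longest match has length 2 at offset 3.
next_char = character at position 4 + 2 = 6 -> 'a'

Best match: offset=3, length=2 (matching 'ea' starting at position 1)
LZ77 triple: (3, 2, 'a')


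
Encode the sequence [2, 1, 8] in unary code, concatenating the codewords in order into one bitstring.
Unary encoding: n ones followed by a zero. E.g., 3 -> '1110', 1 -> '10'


Encode each number as n ones followed by a terminating 0:
  2 -> 110 (3 bits)
  1 -> 10 (2 bits)
  8 -> 111111110 (9 bits)
Total length = 3 + 2 + 9 = 14 bits.

Unary([2, 1, 8]) = 11010111111110 (14 bits)


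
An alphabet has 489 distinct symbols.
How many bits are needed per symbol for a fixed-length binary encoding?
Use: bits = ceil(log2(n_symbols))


log2(489) = 8.9337
Bracket: 2^8 = 256 < 489 <= 2^9 = 512
So ceil(log2(489)) = 9

bits = ceil(log2(489)) = ceil(8.9337) = 9 bits


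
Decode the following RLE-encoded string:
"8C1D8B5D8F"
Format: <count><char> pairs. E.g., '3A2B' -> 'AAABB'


Expanding each <count><char> pair:
  8C -> 'CCCCCCCC'
  1D -> 'D'
  8B -> 'BBBBBBBB'
  5D -> 'DDDDD'
  8F -> 'FFFFFFFF'

Decoded = CCCCCCCCDBBBBBBBBDDDDDFFFFFFFF


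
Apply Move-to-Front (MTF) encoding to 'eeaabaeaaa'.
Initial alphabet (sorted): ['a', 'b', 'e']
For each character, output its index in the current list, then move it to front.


MTF encoding:
'e': index 2 in ['a', 'b', 'e'] -> ['e', 'a', 'b']
'e': index 0 in ['e', 'a', 'b'] -> ['e', 'a', 'b']
'a': index 1 in ['e', 'a', 'b'] -> ['a', 'e', 'b']
'a': index 0 in ['a', 'e', 'b'] -> ['a', 'e', 'b']
'b': index 2 in ['a', 'e', 'b'] -> ['b', 'a', 'e']
'a': index 1 in ['b', 'a', 'e'] -> ['a', 'b', 'e']
'e': index 2 in ['a', 'b', 'e'] -> ['e', 'a', 'b']
'a': index 1 in ['e', 'a', 'b'] -> ['a', 'e', 'b']
'a': index 0 in ['a', 'e', 'b'] -> ['a', 'e', 'b']
'a': index 0 in ['a', 'e', 'b'] -> ['a', 'e', 'b']


Output: [2, 0, 1, 0, 2, 1, 2, 1, 0, 0]


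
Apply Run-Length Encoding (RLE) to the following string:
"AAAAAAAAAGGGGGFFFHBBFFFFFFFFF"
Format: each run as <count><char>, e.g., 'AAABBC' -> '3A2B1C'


Scanning runs left to right:
  i=0: run of 'A' x 9 -> '9A'
  i=9: run of 'G' x 5 -> '5G'
  i=14: run of 'F' x 3 -> '3F'
  i=17: run of 'H' x 1 -> '1H'
  i=18: run of 'B' x 2 -> '2B'
  i=20: run of 'F' x 9 -> '9F'

RLE = 9A5G3F1H2B9F


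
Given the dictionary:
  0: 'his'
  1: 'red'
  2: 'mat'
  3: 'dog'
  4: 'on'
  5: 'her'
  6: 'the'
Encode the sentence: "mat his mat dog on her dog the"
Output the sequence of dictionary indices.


Look up each word in the dictionary:
  'mat' -> 2
  'his' -> 0
  'mat' -> 2
  'dog' -> 3
  'on' -> 4
  'her' -> 5
  'dog' -> 3
  'the' -> 6

Encoded: [2, 0, 2, 3, 4, 5, 3, 6]


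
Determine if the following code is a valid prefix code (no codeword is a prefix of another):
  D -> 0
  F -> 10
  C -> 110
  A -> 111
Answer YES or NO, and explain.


Checking each pair (does one codeword prefix another?):
  D='0' vs F='10': no prefix
  D='0' vs C='110': no prefix
  D='0' vs A='111': no prefix
  F='10' vs D='0': no prefix
  F='10' vs C='110': no prefix
  F='10' vs A='111': no prefix
  C='110' vs D='0': no prefix
  C='110' vs F='10': no prefix
  C='110' vs A='111': no prefix
  A='111' vs D='0': no prefix
  A='111' vs F='10': no prefix
  A='111' vs C='110': no prefix
No violation found over all pairs.

YES -- this is a valid prefix code. No codeword is a prefix of any other codeword.


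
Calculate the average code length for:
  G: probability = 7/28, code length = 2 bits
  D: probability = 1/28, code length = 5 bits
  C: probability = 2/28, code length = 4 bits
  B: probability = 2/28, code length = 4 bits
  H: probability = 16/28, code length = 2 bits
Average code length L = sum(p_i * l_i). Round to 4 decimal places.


Weighted contributions p_i * l_i:
  G: (7/28) * 2 = 14/28
  D: (1/28) * 5 = 5/28
  C: (2/28) * 4 = 8/28
  B: (2/28) * 4 = 8/28
  H: (16/28) * 2 = 32/28
Sum = (14 + 5 + 8 + 8 + 32)/28 = 67/28

L = 67/28 = 2.3929 bits/symbol


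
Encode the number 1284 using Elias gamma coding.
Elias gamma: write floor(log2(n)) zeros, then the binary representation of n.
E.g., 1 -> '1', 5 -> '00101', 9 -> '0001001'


num_bits = floor(log2(1284)) + 1 = 11
leading_zeros = num_bits - 1 = 10
binary(1284) = 10100000100

Elias gamma(1284) = '0000000000' + '10100000100' = 000000000010100000100 (21 bits)


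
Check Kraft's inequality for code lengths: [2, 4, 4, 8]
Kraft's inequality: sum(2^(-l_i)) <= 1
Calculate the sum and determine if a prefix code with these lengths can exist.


Sum = 2^(-2) + 2^(-4) + 2^(-4) + 2^(-8)
    = 0.25 + 0.0625 + 0.0625 + 0.00390625
    = 97/256 = 0.37890625
Since 0.37890625 <= 1, Kraft's inequality IS satisfied.
A prefix code with these lengths CAN exist.

Kraft sum = 0.37890625. Satisfied.


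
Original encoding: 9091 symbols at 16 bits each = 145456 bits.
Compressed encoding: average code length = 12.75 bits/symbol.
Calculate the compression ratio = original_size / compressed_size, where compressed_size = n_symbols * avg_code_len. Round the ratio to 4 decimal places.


original_size = n_symbols * orig_bits = 9091 * 16 = 145456 bits
compressed_size = n_symbols * avg_code_len = 9091 * 12.75 = 115910.25 bits
ratio = original_size / compressed_size = 145456 / 115910.25 = 1.2549

Compression ratio = 1.2549


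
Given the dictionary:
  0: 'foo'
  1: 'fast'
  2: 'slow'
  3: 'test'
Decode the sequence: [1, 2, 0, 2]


Look up each index in the dictionary:
  1 -> 'fast'
  2 -> 'slow'
  0 -> 'foo'
  2 -> 'slow'

Decoded: "fast slow foo slow"


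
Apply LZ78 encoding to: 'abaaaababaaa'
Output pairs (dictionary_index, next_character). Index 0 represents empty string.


LZ78 encoding steps:
Dictionary: {0: ''}
Step 1: w='' (idx 0), next='a' -> output (0, 'a'), add 'a' as idx 1
Step 2: w='' (idx 0), next='b' -> output (0, 'b'), add 'b' as idx 2
Step 3: w='a' (idx 1), next='a' -> output (1, 'a'), add 'aa' as idx 3
Step 4: w='aa' (idx 3), next='b' -> output (3, 'b'), add 'aab' as idx 4
Step 5: w='a' (idx 1), next='b' -> output (1, 'b'), add 'ab' as idx 5
Step 6: w='aa' (idx 3), next='a' -> output (3, 'a'), add 'aaa' as idx 6


Encoded: [(0, 'a'), (0, 'b'), (1, 'a'), (3, 'b'), (1, 'b'), (3, 'a')]


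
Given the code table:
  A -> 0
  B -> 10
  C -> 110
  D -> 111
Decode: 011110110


Decoding:
0 -> A
111 -> D
10 -> B
110 -> C


Result: ADBC


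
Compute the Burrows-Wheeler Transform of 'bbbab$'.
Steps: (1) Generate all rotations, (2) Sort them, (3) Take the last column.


Rotations (sorted):
  0: $bbbab -> last char: b
  1: ab$bbb -> last char: b
  2: b$bbba -> last char: a
  3: bab$bb -> last char: b
  4: bbab$b -> last char: b
  5: bbbab$ -> last char: $


BWT = bbabb$


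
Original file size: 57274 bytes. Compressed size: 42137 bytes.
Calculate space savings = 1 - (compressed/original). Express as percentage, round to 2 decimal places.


ratio = compressed/original = 42137/57274 = 0.735709
savings = 1 - ratio = 1 - 0.735709 = 0.264291
as a percentage: 0.264291 * 100 = 26.43%

Space savings = 1 - 42137/57274 = 26.43%


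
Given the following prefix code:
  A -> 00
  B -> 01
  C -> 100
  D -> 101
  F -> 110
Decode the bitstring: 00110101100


Decoding step by step:
Bits 00 -> A
Bits 110 -> F
Bits 101 -> D
Bits 100 -> C


Decoded message: AFDC


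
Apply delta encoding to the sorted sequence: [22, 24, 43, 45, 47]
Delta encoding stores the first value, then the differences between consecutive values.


First value: 22
Deltas:
  24 - 22 = 2
  43 - 24 = 19
  45 - 43 = 2
  47 - 45 = 2


Delta encoded: [22, 2, 19, 2, 2]


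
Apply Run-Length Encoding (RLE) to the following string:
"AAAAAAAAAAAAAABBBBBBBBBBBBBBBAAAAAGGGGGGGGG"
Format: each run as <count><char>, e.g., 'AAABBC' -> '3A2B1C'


Scanning runs left to right:
  i=0: run of 'A' x 14 -> '14A'
  i=14: run of 'B' x 15 -> '15B'
  i=29: run of 'A' x 5 -> '5A'
  i=34: run of 'G' x 9 -> '9G'

RLE = 14A15B5A9G


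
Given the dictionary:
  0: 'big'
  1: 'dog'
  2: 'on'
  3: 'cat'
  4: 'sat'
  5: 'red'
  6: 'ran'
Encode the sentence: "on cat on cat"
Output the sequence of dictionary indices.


Look up each word in the dictionary:
  'on' -> 2
  'cat' -> 3
  'on' -> 2
  'cat' -> 3

Encoded: [2, 3, 2, 3]


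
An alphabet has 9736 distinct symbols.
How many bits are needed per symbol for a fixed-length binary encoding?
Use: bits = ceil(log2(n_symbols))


log2(9736) = 13.2491
Bracket: 2^13 = 8192 < 9736 <= 2^14 = 16384
So ceil(log2(9736)) = 14

bits = ceil(log2(9736)) = ceil(13.2491) = 14 bits


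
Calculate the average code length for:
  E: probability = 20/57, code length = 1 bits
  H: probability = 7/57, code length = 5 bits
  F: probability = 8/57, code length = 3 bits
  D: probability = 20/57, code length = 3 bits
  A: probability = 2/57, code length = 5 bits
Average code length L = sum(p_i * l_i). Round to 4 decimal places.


Weighted contributions p_i * l_i:
  E: (20/57) * 1 = 20/57
  H: (7/57) * 5 = 35/57
  F: (8/57) * 3 = 24/57
  D: (20/57) * 3 = 60/57
  A: (2/57) * 5 = 10/57
Sum = (20 + 35 + 24 + 60 + 10)/57 = 149/57

L = 149/57 = 2.6140 bits/symbol


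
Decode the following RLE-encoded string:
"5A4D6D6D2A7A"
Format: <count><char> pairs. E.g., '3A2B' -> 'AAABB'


Expanding each <count><char> pair:
  5A -> 'AAAAA'
  4D -> 'DDDD'
  6D -> 'DDDDDD'
  6D -> 'DDDDDD'
  2A -> 'AA'
  7A -> 'AAAAAAA'

Decoded = AAAAADDDDDDDDDDDDDDDDAAAAAAAAA


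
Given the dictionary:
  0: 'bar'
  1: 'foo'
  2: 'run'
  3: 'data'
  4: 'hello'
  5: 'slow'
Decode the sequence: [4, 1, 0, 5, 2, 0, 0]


Look up each index in the dictionary:
  4 -> 'hello'
  1 -> 'foo'
  0 -> 'bar'
  5 -> 'slow'
  2 -> 'run'
  0 -> 'bar'
  0 -> 'bar'

Decoded: "hello foo bar slow run bar bar"


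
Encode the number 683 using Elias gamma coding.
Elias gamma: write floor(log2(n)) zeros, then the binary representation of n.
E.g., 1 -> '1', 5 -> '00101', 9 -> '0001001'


num_bits = floor(log2(683)) + 1 = 10
leading_zeros = num_bits - 1 = 9
binary(683) = 1010101011

Elias gamma(683) = '000000000' + '1010101011' = 0000000001010101011 (19 bits)


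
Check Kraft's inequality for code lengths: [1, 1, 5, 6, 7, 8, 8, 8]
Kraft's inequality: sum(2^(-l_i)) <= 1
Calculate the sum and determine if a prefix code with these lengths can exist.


Sum = 2^(-1) + 2^(-1) + 2^(-5) + 2^(-6) + 2^(-7) + 2^(-8) + 2^(-8) + 2^(-8)
    = 0.5 + 0.5 + 0.03125 + 0.015625 + 0.0078125 + 0.00390625 + 0.00390625 + 0.00390625
    = 273/256 = 1.06640625
Since 1.06640625 > 1, Kraft's inequality is NOT satisfied.
A prefix code with these lengths CANNOT exist.

Kraft sum = 1.06640625. Not satisfied.


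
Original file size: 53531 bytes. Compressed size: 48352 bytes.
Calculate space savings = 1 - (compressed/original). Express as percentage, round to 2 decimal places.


ratio = compressed/original = 48352/53531 = 0.903252
savings = 1 - ratio = 1 - 0.903252 = 0.096748
as a percentage: 0.096748 * 100 = 9.67%

Space savings = 1 - 48352/53531 = 9.67%


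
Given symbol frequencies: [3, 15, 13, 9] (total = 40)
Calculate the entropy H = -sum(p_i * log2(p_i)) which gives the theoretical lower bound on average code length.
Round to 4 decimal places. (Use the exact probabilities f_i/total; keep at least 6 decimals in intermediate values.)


Per-symbol terms -p_i * log2(p_i) with p_i = f_i/40:
  p = 3/40 = 0.075000: log2(p) = -3.736966, -p*log2(p) = 0.280272
  p = 15/40 = 0.375000: log2(p) = -1.415037, -p*log2(p) = 0.530639
  p = 13/40 = 0.325000: log2(p) = -1.621488, -p*log2(p) = 0.526984
  p = 9/40 = 0.225000: log2(p) = -2.152003, -p*log2(p) = 0.484201
H = 0.280272 + 0.530639 + 0.526984 + 0.484201 = 1.822096

H = 1.8221 bits/symbol


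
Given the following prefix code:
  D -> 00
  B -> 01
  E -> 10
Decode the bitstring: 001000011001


Decoding step by step:
Bits 00 -> D
Bits 10 -> E
Bits 00 -> D
Bits 01 -> B
Bits 10 -> E
Bits 01 -> B


Decoded message: DEDBEB


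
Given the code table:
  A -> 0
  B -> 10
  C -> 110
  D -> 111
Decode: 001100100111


Decoding:
0 -> A
0 -> A
110 -> C
0 -> A
10 -> B
0 -> A
111 -> D


Result: AACABAD


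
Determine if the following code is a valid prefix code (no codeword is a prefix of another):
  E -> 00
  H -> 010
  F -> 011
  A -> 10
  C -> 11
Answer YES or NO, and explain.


Checking each pair (does one codeword prefix another?):
  E='00' vs H='010': no prefix
  E='00' vs F='011': no prefix
  E='00' vs A='10': no prefix
  E='00' vs C='11': no prefix
  H='010' vs E='00': no prefix
  H='010' vs F='011': no prefix
  H='010' vs A='10': no prefix
  H='010' vs C='11': no prefix
  F='011' vs E='00': no prefix
  F='011' vs H='010': no prefix
  F='011' vs A='10': no prefix
  F='011' vs C='11': no prefix
  A='10' vs E='00': no prefix
  A='10' vs H='010': no prefix
  A='10' vs F='011': no prefix
  A='10' vs C='11': no prefix
  C='11' vs E='00': no prefix
  C='11' vs H='010': no prefix
  C='11' vs F='011': no prefix
  C='11' vs A='10': no prefix
No violation found over all pairs.

YES -- this is a valid prefix code. No codeword is a prefix of any other codeword.


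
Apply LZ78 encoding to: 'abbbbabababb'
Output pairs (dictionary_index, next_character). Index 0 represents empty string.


LZ78 encoding steps:
Dictionary: {0: ''}
Step 1: w='' (idx 0), next='a' -> output (0, 'a'), add 'a' as idx 1
Step 2: w='' (idx 0), next='b' -> output (0, 'b'), add 'b' as idx 2
Step 3: w='b' (idx 2), next='b' -> output (2, 'b'), add 'bb' as idx 3
Step 4: w='b' (idx 2), next='a' -> output (2, 'a'), add 'ba' as idx 4
Step 5: w='ba' (idx 4), next='b' -> output (4, 'b'), add 'bab' as idx 5
Step 6: w='a' (idx 1), next='b' -> output (1, 'b'), add 'ab' as idx 6
Step 7: w='b' (idx 2), end of input -> output (2, '')


Encoded: [(0, 'a'), (0, 'b'), (2, 'b'), (2, 'a'), (4, 'b'), (1, 'b'), (2, '')]


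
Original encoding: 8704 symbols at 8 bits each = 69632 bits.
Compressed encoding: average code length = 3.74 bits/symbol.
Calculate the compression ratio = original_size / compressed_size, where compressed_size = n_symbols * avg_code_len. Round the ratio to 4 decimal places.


original_size = n_symbols * orig_bits = 8704 * 8 = 69632 bits
compressed_size = n_symbols * avg_code_len = 8704 * 3.74 = 32552.96 bits
ratio = original_size / compressed_size = 69632 / 32552.96 = 2.139

Compression ratio = 2.139


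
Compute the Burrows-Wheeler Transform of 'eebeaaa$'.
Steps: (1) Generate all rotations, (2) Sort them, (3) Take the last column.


Rotations (sorted):
  0: $eebeaaa -> last char: a
  1: a$eebeaa -> last char: a
  2: aa$eebea -> last char: a
  3: aaa$eebe -> last char: e
  4: beaaa$ee -> last char: e
  5: eaaa$eeb -> last char: b
  6: ebeaaa$e -> last char: e
  7: eebeaaa$ -> last char: $


BWT = aaaeebe$


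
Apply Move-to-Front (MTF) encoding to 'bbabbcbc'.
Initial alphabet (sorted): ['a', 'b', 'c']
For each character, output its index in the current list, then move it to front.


MTF encoding:
'b': index 1 in ['a', 'b', 'c'] -> ['b', 'a', 'c']
'b': index 0 in ['b', 'a', 'c'] -> ['b', 'a', 'c']
'a': index 1 in ['b', 'a', 'c'] -> ['a', 'b', 'c']
'b': index 1 in ['a', 'b', 'c'] -> ['b', 'a', 'c']
'b': index 0 in ['b', 'a', 'c'] -> ['b', 'a', 'c']
'c': index 2 in ['b', 'a', 'c'] -> ['c', 'b', 'a']
'b': index 1 in ['c', 'b', 'a'] -> ['b', 'c', 'a']
'c': index 1 in ['b', 'c', 'a'] -> ['c', 'b', 'a']


Output: [1, 0, 1, 1, 0, 2, 1, 1]


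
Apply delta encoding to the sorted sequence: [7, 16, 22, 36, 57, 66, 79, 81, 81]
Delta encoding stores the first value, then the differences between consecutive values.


First value: 7
Deltas:
  16 - 7 = 9
  22 - 16 = 6
  36 - 22 = 14
  57 - 36 = 21
  66 - 57 = 9
  79 - 66 = 13
  81 - 79 = 2
  81 - 81 = 0


Delta encoded: [7, 9, 6, 14, 21, 9, 13, 2, 0]


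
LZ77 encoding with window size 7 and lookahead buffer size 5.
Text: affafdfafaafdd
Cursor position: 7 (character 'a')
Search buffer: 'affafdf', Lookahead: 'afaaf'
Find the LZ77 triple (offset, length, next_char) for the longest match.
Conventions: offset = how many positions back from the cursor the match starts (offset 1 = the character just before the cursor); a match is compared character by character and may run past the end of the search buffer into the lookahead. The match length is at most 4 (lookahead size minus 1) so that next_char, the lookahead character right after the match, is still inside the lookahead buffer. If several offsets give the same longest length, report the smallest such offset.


Try each offset into the search buffer:
  offset=1 (pos 6, char 'f'): match length 0
  offset=2 (pos 5, char 'd'): match length 0
  offset=3 (pos 4, char 'f'): match length 0
  offset=4 (pos 3, char 'a'): match length 2
  offset=5 (pos 2, char 'f'): match length 0
  offset=6 (pos 1, char 'f'): match length 0
  offset=7 (pos 0, char 'a'): match length 2
Longest match has length 2, found at offsets 4, 7; take the smallest, offset 4.
next_char = character at position 7 + 2 = 9 -> 'a'

Best match: offset=4, length=2 (matching 'af' starting at position 3)
LZ77 triple: (4, 2, 'a')


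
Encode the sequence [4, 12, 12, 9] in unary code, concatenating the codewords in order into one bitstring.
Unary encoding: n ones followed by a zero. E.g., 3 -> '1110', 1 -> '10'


Encode each number as n ones followed by a terminating 0:
  4 -> 11110 (5 bits)
  12 -> 1111111111110 (13 bits)
  12 -> 1111111111110 (13 bits)
  9 -> 1111111110 (10 bits)
Total length = 5 + 13 + 13 + 10 = 41 bits.

Unary([4, 12, 12, 9]) = 11110111111111111011111111111101111111110 (41 bits)


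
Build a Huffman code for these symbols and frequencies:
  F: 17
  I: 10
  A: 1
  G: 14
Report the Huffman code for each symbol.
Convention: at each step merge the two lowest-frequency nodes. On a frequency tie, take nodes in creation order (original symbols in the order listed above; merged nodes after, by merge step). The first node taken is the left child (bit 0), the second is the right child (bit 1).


Huffman tree construction:
Step 1: Merge A(1) + I(10) = 11
Step 2: Merge (A+I)(11) + G(14) = 25
Step 3: Merge F(17) + ((A+I)+G)(25) = 42
Read each symbol's code off the tree from the root (left child = 0, right child = 1).

Codes:
  F: 0 (length 1)
  I: 101 (length 3)
  A: 100 (length 3)
  G: 11 (length 2)
Average code length: 78/42 = 1.8571 bits/symbol


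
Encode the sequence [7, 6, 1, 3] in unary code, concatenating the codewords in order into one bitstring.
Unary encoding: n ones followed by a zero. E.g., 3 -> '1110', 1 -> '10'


Encode each number as n ones followed by a terminating 0:
  7 -> 11111110 (8 bits)
  6 -> 1111110 (7 bits)
  1 -> 10 (2 bits)
  3 -> 1110 (4 bits)
Total length = 8 + 7 + 2 + 4 = 21 bits.

Unary([7, 6, 1, 3]) = 111111101111110101110 (21 bits)


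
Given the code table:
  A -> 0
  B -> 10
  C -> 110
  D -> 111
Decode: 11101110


Decoding:
111 -> D
0 -> A
111 -> D
0 -> A


Result: DADA


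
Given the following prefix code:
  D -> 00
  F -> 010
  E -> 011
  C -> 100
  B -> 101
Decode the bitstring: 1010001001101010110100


Decoding step by step:
Bits 101 -> B
Bits 00 -> D
Bits 010 -> F
Bits 011 -> E
Bits 010 -> F
Bits 101 -> B
Bits 101 -> B
Bits 00 -> D


Decoded message: BDFEFBBD


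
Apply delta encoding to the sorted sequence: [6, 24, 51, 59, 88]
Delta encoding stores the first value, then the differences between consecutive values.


First value: 6
Deltas:
  24 - 6 = 18
  51 - 24 = 27
  59 - 51 = 8
  88 - 59 = 29


Delta encoded: [6, 18, 27, 8, 29]


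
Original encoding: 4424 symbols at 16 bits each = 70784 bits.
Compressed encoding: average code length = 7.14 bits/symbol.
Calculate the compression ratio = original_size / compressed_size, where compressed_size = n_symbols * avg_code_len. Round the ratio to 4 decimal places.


original_size = n_symbols * orig_bits = 4424 * 16 = 70784 bits
compressed_size = n_symbols * avg_code_len = 4424 * 7.14 = 31587.36 bits
ratio = original_size / compressed_size = 70784 / 31587.36 = 2.2409

Compression ratio = 2.2409


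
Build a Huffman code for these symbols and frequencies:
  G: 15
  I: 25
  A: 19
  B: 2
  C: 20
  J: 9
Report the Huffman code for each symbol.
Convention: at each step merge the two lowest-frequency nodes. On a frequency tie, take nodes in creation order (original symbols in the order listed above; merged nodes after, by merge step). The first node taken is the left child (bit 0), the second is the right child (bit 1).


Huffman tree construction:
Step 1: Merge B(2) + J(9) = 11
Step 2: Merge (B+J)(11) + G(15) = 26
Step 3: Merge A(19) + C(20) = 39
Step 4: Merge I(25) + ((B+J)+G)(26) = 51
Step 5: Merge (A+C)(39) + (I+((B+J)+G))(51) = 90
Read each symbol's code off the tree from the root (left child = 0, right child = 1).

Codes:
  G: 111 (length 3)
  I: 10 (length 2)
  A: 00 (length 2)
  B: 1100 (length 4)
  C: 01 (length 2)
  J: 1101 (length 4)
Average code length: 217/90 = 2.4111 bits/symbol


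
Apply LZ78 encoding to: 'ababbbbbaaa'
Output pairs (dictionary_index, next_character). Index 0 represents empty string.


LZ78 encoding steps:
Dictionary: {0: ''}
Step 1: w='' (idx 0), next='a' -> output (0, 'a'), add 'a' as idx 1
Step 2: w='' (idx 0), next='b' -> output (0, 'b'), add 'b' as idx 2
Step 3: w='a' (idx 1), next='b' -> output (1, 'b'), add 'ab' as idx 3
Step 4: w='b' (idx 2), next='b' -> output (2, 'b'), add 'bb' as idx 4
Step 5: w='bb' (idx 4), next='a' -> output (4, 'a'), add 'bba' as idx 5
Step 6: w='a' (idx 1), next='a' -> output (1, 'a'), add 'aa' as idx 6


Encoded: [(0, 'a'), (0, 'b'), (1, 'b'), (2, 'b'), (4, 'a'), (1, 'a')]


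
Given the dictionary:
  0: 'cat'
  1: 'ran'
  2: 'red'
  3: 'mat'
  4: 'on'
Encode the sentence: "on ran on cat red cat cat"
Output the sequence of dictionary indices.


Look up each word in the dictionary:
  'on' -> 4
  'ran' -> 1
  'on' -> 4
  'cat' -> 0
  'red' -> 2
  'cat' -> 0
  'cat' -> 0

Encoded: [4, 1, 4, 0, 2, 0, 0]


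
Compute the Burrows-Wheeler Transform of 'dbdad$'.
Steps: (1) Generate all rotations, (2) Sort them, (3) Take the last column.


Rotations (sorted):
  0: $dbdad -> last char: d
  1: ad$dbd -> last char: d
  2: bdad$d -> last char: d
  3: d$dbda -> last char: a
  4: dad$db -> last char: b
  5: dbdad$ -> last char: $


BWT = dddab$


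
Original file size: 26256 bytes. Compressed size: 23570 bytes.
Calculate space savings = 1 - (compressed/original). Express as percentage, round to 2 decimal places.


ratio = compressed/original = 23570/26256 = 0.8977
savings = 1 - ratio = 1 - 0.8977 = 0.1023
as a percentage: 0.1023 * 100 = 10.23%

Space savings = 1 - 23570/26256 = 10.23%


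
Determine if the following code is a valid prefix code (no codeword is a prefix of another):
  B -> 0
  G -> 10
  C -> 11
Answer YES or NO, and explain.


Checking each pair (does one codeword prefix another?):
  B='0' vs G='10': no prefix
  B='0' vs C='11': no prefix
  G='10' vs B='0': no prefix
  G='10' vs C='11': no prefix
  C='11' vs B='0': no prefix
  C='11' vs G='10': no prefix
No violation found over all pairs.

YES -- this is a valid prefix code. No codeword is a prefix of any other codeword.


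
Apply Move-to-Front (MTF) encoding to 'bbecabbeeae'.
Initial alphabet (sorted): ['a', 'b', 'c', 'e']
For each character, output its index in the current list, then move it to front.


MTF encoding:
'b': index 1 in ['a', 'b', 'c', 'e'] -> ['b', 'a', 'c', 'e']
'b': index 0 in ['b', 'a', 'c', 'e'] -> ['b', 'a', 'c', 'e']
'e': index 3 in ['b', 'a', 'c', 'e'] -> ['e', 'b', 'a', 'c']
'c': index 3 in ['e', 'b', 'a', 'c'] -> ['c', 'e', 'b', 'a']
'a': index 3 in ['c', 'e', 'b', 'a'] -> ['a', 'c', 'e', 'b']
'b': index 3 in ['a', 'c', 'e', 'b'] -> ['b', 'a', 'c', 'e']
'b': index 0 in ['b', 'a', 'c', 'e'] -> ['b', 'a', 'c', 'e']
'e': index 3 in ['b', 'a', 'c', 'e'] -> ['e', 'b', 'a', 'c']
'e': index 0 in ['e', 'b', 'a', 'c'] -> ['e', 'b', 'a', 'c']
'a': index 2 in ['e', 'b', 'a', 'c'] -> ['a', 'e', 'b', 'c']
'e': index 1 in ['a', 'e', 'b', 'c'] -> ['e', 'a', 'b', 'c']


Output: [1, 0, 3, 3, 3, 3, 0, 3, 0, 2, 1]


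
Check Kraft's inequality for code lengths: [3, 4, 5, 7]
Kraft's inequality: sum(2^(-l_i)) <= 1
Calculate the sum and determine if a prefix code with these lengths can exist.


Sum = 2^(-3) + 2^(-4) + 2^(-5) + 2^(-7)
    = 0.125 + 0.0625 + 0.03125 + 0.0078125
    = 29/128 = 0.2265625
Since 0.2265625 <= 1, Kraft's inequality IS satisfied.
A prefix code with these lengths CAN exist.

Kraft sum = 0.2265625. Satisfied.


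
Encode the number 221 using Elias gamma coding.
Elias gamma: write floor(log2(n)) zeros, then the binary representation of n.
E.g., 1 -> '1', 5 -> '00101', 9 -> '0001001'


num_bits = floor(log2(221)) + 1 = 8
leading_zeros = num_bits - 1 = 7
binary(221) = 11011101

Elias gamma(221) = '0000000' + '11011101' = 000000011011101 (15 bits)


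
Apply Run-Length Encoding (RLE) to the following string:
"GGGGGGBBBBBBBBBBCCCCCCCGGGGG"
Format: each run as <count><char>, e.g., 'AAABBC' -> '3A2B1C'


Scanning runs left to right:
  i=0: run of 'G' x 6 -> '6G'
  i=6: run of 'B' x 10 -> '10B'
  i=16: run of 'C' x 7 -> '7C'
  i=23: run of 'G' x 5 -> '5G'

RLE = 6G10B7C5G


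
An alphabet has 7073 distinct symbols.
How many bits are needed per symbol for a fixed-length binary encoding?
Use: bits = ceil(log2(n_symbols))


log2(7073) = 12.7881
Bracket: 2^12 = 4096 < 7073 <= 2^13 = 8192
So ceil(log2(7073)) = 13

bits = ceil(log2(7073)) = ceil(12.7881) = 13 bits


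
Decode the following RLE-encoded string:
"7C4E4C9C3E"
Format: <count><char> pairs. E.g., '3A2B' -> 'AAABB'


Expanding each <count><char> pair:
  7C -> 'CCCCCCC'
  4E -> 'EEEE'
  4C -> 'CCCC'
  9C -> 'CCCCCCCCC'
  3E -> 'EEE'

Decoded = CCCCCCCEEEECCCCCCCCCCCCCEEE


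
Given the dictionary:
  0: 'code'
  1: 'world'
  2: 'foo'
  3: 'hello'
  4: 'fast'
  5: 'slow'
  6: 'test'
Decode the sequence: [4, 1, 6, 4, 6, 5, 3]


Look up each index in the dictionary:
  4 -> 'fast'
  1 -> 'world'
  6 -> 'test'
  4 -> 'fast'
  6 -> 'test'
  5 -> 'slow'
  3 -> 'hello'

Decoded: "fast world test fast test slow hello"


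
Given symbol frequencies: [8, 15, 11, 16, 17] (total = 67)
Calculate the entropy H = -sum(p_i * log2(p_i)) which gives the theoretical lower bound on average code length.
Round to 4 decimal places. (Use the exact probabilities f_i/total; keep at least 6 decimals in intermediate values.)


Per-symbol terms -p_i * log2(p_i) with p_i = f_i/67:
  p = 8/67 = 0.119403: log2(p) = -3.066089, -p*log2(p) = 0.366100
  p = 15/67 = 0.223881: log2(p) = -2.159199, -p*log2(p) = 0.483403
  p = 11/67 = 0.164179: log2(p) = -2.606658, -p*log2(p) = 0.427959
  p = 16/67 = 0.238806: log2(p) = -2.066089, -p*log2(p) = 0.493394
  p = 17/67 = 0.253731: log2(p) = -1.978626, -p*log2(p) = 0.502040
H = 0.366100 + 0.483403 + 0.427959 + 0.493394 + 0.502040 = 2.272896

H = 2.2729 bits/symbol


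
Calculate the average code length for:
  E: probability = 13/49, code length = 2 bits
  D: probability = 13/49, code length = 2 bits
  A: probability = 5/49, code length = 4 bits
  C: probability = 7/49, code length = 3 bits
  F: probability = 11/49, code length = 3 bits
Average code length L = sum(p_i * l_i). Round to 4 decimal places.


Weighted contributions p_i * l_i:
  E: (13/49) * 2 = 26/49
  D: (13/49) * 2 = 26/49
  A: (5/49) * 4 = 20/49
  C: (7/49) * 3 = 21/49
  F: (11/49) * 3 = 33/49
Sum = (26 + 26 + 20 + 21 + 33)/49 = 126/49

L = 126/49 = 2.5714 bits/symbol


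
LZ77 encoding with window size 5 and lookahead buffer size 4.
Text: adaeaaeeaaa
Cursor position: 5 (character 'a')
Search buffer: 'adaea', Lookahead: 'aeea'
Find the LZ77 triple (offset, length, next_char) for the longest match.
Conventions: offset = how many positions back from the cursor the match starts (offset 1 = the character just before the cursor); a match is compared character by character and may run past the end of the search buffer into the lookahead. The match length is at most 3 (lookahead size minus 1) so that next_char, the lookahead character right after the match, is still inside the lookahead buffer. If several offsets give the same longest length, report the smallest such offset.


Try each offset into the search buffer:
  offset=1 (pos 4, char 'a'): match length 1
  offset=2 (pos 3, char 'e'): match length 0
  offset=3 (pos 2, char 'a'): match length 2
  offset=4 (pos 1, char 'd'): match length 0
  offset=5 (pos 0, char 'a'): match length 1
Longest match has length 2 at offset 3.
next_char = character at position 5 + 2 = 7 -> 'e'

Best match: offset=3, length=2 (matching 'ae' starting at position 2)
LZ77 triple: (3, 2, 'e')


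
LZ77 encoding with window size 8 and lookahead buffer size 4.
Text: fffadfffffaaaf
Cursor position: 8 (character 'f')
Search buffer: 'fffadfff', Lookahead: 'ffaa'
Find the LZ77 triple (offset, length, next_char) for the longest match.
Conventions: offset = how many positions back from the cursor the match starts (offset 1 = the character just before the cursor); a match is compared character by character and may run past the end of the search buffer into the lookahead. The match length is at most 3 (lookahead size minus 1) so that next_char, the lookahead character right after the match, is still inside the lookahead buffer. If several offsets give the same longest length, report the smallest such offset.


Try each offset into the search buffer:
  offset=1 (pos 7, char 'f'): match length 2
  offset=2 (pos 6, char 'f'): match length 2
  offset=3 (pos 5, char 'f'): match length 2
  offset=4 (pos 4, char 'd'): match length 0
  offset=5 (pos 3, char 'a'): match length 0
  offset=6 (pos 2, char 'f'): match length 1
  offset=7 (pos 1, char 'f'): match length 3
  offset=8 (pos 0, char 'f'): match length 2
Longest match has length 3 at offset 7.
next_char = character at position 8 + 3 = 11 -> 'a'

Best match: offset=7, length=3 (matching 'ffa' starting at position 1)
LZ77 triple: (7, 3, 'a')


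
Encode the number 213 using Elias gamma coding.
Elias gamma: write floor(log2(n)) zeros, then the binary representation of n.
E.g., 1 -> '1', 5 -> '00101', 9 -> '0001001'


num_bits = floor(log2(213)) + 1 = 8
leading_zeros = num_bits - 1 = 7
binary(213) = 11010101

Elias gamma(213) = '0000000' + '11010101' = 000000011010101 (15 bits)


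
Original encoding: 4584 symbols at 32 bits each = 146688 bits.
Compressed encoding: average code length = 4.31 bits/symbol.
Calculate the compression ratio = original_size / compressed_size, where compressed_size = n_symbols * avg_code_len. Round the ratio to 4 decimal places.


original_size = n_symbols * orig_bits = 4584 * 32 = 146688 bits
compressed_size = n_symbols * avg_code_len = 4584 * 4.31 = 19757.04 bits
ratio = original_size / compressed_size = 146688 / 19757.04 = 7.4246

Compression ratio = 7.4246


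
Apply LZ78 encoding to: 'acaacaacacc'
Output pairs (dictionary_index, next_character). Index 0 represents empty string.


LZ78 encoding steps:
Dictionary: {0: ''}
Step 1: w='' (idx 0), next='a' -> output (0, 'a'), add 'a' as idx 1
Step 2: w='' (idx 0), next='c' -> output (0, 'c'), add 'c' as idx 2
Step 3: w='a' (idx 1), next='a' -> output (1, 'a'), add 'aa' as idx 3
Step 4: w='c' (idx 2), next='a' -> output (2, 'a'), add 'ca' as idx 4
Step 5: w='a' (idx 1), next='c' -> output (1, 'c'), add 'ac' as idx 5
Step 6: w='ac' (idx 5), next='c' -> output (5, 'c'), add 'acc' as idx 6


Encoded: [(0, 'a'), (0, 'c'), (1, 'a'), (2, 'a'), (1, 'c'), (5, 'c')]


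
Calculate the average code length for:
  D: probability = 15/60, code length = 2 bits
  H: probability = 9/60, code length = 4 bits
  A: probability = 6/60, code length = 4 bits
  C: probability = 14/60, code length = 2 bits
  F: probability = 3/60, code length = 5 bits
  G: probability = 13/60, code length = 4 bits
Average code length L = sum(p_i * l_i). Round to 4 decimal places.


Weighted contributions p_i * l_i:
  D: (15/60) * 2 = 30/60
  H: (9/60) * 4 = 36/60
  A: (6/60) * 4 = 24/60
  C: (14/60) * 2 = 28/60
  F: (3/60) * 5 = 15/60
  G: (13/60) * 4 = 52/60
Sum = (30 + 36 + 24 + 28 + 15 + 52)/60 = 185/60

L = 185/60 = 3.0833 bits/symbol


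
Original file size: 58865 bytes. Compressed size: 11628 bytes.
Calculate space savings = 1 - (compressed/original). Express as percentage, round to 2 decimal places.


ratio = compressed/original = 11628/58865 = 0.197537
savings = 1 - ratio = 1 - 0.197537 = 0.802463
as a percentage: 0.802463 * 100 = 80.25%

Space savings = 1 - 11628/58865 = 80.25%


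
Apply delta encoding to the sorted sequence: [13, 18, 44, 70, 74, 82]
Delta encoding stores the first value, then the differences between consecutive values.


First value: 13
Deltas:
  18 - 13 = 5
  44 - 18 = 26
  70 - 44 = 26
  74 - 70 = 4
  82 - 74 = 8


Delta encoded: [13, 5, 26, 26, 4, 8]


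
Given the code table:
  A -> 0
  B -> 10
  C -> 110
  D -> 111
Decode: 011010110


Decoding:
0 -> A
110 -> C
10 -> B
110 -> C


Result: ACBC


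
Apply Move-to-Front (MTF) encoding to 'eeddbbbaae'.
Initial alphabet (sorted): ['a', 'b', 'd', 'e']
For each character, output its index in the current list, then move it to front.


MTF encoding:
'e': index 3 in ['a', 'b', 'd', 'e'] -> ['e', 'a', 'b', 'd']
'e': index 0 in ['e', 'a', 'b', 'd'] -> ['e', 'a', 'b', 'd']
'd': index 3 in ['e', 'a', 'b', 'd'] -> ['d', 'e', 'a', 'b']
'd': index 0 in ['d', 'e', 'a', 'b'] -> ['d', 'e', 'a', 'b']
'b': index 3 in ['d', 'e', 'a', 'b'] -> ['b', 'd', 'e', 'a']
'b': index 0 in ['b', 'd', 'e', 'a'] -> ['b', 'd', 'e', 'a']
'b': index 0 in ['b', 'd', 'e', 'a'] -> ['b', 'd', 'e', 'a']
'a': index 3 in ['b', 'd', 'e', 'a'] -> ['a', 'b', 'd', 'e']
'a': index 0 in ['a', 'b', 'd', 'e'] -> ['a', 'b', 'd', 'e']
'e': index 3 in ['a', 'b', 'd', 'e'] -> ['e', 'a', 'b', 'd']


Output: [3, 0, 3, 0, 3, 0, 0, 3, 0, 3]


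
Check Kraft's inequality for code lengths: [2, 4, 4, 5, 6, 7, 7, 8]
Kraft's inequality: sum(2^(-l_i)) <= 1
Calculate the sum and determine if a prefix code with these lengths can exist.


Sum = 2^(-2) + 2^(-4) + 2^(-4) + 2^(-5) + 2^(-6) + 2^(-7) + 2^(-7) + 2^(-8)
    = 0.25 + 0.0625 + 0.0625 + 0.03125 + 0.015625 + 0.0078125 + 0.0078125 + 0.00390625
    = 113/256 = 0.44140625
Since 0.44140625 <= 1, Kraft's inequality IS satisfied.
A prefix code with these lengths CAN exist.

Kraft sum = 0.44140625. Satisfied.


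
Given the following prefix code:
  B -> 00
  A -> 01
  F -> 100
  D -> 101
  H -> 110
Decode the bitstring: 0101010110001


Decoding step by step:
Bits 01 -> A
Bits 01 -> A
Bits 01 -> A
Bits 01 -> A
Bits 100 -> F
Bits 01 -> A


Decoded message: AAAAFA


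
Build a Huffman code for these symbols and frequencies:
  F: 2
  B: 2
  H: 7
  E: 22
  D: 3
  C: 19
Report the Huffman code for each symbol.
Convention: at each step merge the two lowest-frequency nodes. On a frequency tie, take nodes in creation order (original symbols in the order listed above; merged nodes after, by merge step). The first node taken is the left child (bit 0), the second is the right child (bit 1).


Huffman tree construction:
Step 1: Merge F(2) + B(2) = 4
Step 2: Merge D(3) + (F+B)(4) = 7
Step 3: Merge H(7) + (D+(F+B))(7) = 14
Step 4: Merge (H+(D+(F+B)))(14) + C(19) = 33
Step 5: Merge E(22) + ((H+(D+(F+B)))+C)(33) = 55
Read each symbol's code off the tree from the root (left child = 0, right child = 1).

Codes:
  F: 10110 (length 5)
  B: 10111 (length 5)
  H: 100 (length 3)
  E: 0 (length 1)
  D: 1010 (length 4)
  C: 11 (length 2)
Average code length: 113/55 = 2.0545 bits/symbol


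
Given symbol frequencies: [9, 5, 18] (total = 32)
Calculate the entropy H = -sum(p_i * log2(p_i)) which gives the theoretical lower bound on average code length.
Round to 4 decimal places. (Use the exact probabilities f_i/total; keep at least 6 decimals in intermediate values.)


Per-symbol terms -p_i * log2(p_i) with p_i = f_i/32:
  p = 9/32 = 0.281250: log2(p) = -1.830075, -p*log2(p) = 0.514709
  p = 5/32 = 0.156250: log2(p) = -2.678072, -p*log2(p) = 0.418449
  p = 18/32 = 0.562500: log2(p) = -0.830075, -p*log2(p) = 0.466917
H = 0.514709 + 0.418449 + 0.466917 = 1.400075

H = 1.4001 bits/symbol


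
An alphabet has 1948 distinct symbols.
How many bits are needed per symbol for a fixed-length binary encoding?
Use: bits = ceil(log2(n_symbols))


log2(1948) = 10.9278
Bracket: 2^10 = 1024 < 1948 <= 2^11 = 2048
So ceil(log2(1948)) = 11

bits = ceil(log2(1948)) = ceil(10.9278) = 11 bits


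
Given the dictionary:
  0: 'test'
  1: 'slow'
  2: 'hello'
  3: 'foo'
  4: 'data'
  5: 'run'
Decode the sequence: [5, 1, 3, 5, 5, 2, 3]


Look up each index in the dictionary:
  5 -> 'run'
  1 -> 'slow'
  3 -> 'foo'
  5 -> 'run'
  5 -> 'run'
  2 -> 'hello'
  3 -> 'foo'

Decoded: "run slow foo run run hello foo"


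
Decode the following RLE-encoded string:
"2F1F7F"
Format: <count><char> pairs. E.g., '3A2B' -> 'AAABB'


Expanding each <count><char> pair:
  2F -> 'FF'
  1F -> 'F'
  7F -> 'FFFFFFF'

Decoded = FFFFFFFFFF


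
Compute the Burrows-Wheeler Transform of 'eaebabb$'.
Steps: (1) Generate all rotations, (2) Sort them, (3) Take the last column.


Rotations (sorted):
  0: $eaebabb -> last char: b
  1: abb$eaeb -> last char: b
  2: aebabb$e -> last char: e
  3: b$eaebab -> last char: b
  4: babb$eae -> last char: e
  5: bb$eaeba -> last char: a
  6: eaebabb$ -> last char: $
  7: ebabb$ea -> last char: a


BWT = bbebea$a
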